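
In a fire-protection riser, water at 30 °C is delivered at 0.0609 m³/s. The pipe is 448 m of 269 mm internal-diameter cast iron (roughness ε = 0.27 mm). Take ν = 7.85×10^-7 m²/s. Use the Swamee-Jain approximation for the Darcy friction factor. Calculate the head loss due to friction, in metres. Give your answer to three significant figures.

h_f ≈ 2.01 m

V = 4Q/(πD²) = 4·0.0609/(π·0.269²) = 1.072 m/s
Re = VD/ν = 1.072·0.269/7.85×10^-7 = 3.67×10^5 → turbulent
ε/D = 0.27/269 = 0.00100
Swamee-Jain: f = 0.02059
h_f = f(L/D)V²/(2g) = 0.02059·(448/0.269)·1.072²/(2·9.81) = 2.007 m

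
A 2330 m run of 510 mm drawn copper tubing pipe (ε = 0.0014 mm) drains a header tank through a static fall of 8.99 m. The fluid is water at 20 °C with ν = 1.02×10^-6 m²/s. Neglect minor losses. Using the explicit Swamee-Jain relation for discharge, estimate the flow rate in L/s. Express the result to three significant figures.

Swamee-Jain (Type II): Q = -0.965·√(gD⁵h_f/L)·ln[ε/(3.7D) + √(3.17ν²L/(gD³h_f))]
√(gD⁵h_f/L) = √(9.81·0.510⁵·8.99/2330) = 0.03614
ε/(3.7D) = 7.42×10^-7; √(3.17ν²L/(gD³h_f)) = 2.56×10^-5
Q = -0.965·0.03614·ln(2.637×10^-5) = 0.3677 m³/s
Check: V = 1.80 m/s, Re = 9.00×10^5, f = 0.01188, h_f = 8.96 m ≈ 8.99 m ✓

Q ≈ 368 L/s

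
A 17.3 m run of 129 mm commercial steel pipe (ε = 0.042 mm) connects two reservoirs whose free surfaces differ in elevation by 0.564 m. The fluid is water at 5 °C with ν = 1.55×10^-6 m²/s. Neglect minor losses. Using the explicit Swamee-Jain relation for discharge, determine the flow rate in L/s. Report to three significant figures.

Q ≈ 27.9 L/s

Swamee-Jain (Type II): Q = -0.965·√(gD⁵h_f/L)·ln[ε/(3.7D) + √(3.17ν²L/(gD³h_f))]
√(gD⁵h_f/L) = √(9.81·0.129⁵·0.564/17.3) = 0.003380
ε/(3.7D) = 8.80×10^-5; √(3.17ν²L/(gD³h_f)) = 1.05×10^-4
Q = -0.965·0.003380·ln(1.933×10^-4) = 0.02789 m³/s
Check: V = 2.13 m/s, Re = 1.78×10^5, f = 0.01819, h_f = 0.566 m ≈ 0.564 m ✓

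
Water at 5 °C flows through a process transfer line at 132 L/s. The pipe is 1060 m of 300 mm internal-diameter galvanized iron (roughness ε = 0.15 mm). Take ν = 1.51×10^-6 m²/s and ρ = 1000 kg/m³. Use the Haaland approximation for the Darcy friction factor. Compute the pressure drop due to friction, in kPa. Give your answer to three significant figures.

Δp ≈ 110 kPa

V = 4Q/(πD²) = 4·0.132/(π·0.300²) = 1.867 m/s
Re = VD/ν = 1.867·0.300/1.51×10^-6 = 3.71×10^5 → turbulent
ε/D = 0.15/300 = 5.00×10^-4
Haaland: f = 0.01784
h_f = f(L/D)V²/(2g) = 0.01784·(1060/0.300)·1.867²/(2·9.81) = 11.20 m
Δp = ρg·h_f = 1000·9.81·11.20 = 109.9 kPa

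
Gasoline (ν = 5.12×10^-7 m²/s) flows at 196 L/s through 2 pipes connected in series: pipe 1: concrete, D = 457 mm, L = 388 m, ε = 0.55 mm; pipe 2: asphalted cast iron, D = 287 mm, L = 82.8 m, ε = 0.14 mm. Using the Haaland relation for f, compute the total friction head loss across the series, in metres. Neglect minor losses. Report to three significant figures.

Pipe 1: V = 1.195 m/s, Re = 1.07×10^6, ε/D = 0.00120, f = 0.02081, h_1 = f(L/D)V²/2g = 1.286 m
Pipe 2: V = 3.030 m/s, Re = 1.70×10^6, ε/D = 4.88×10^-4, f = 0.01691, h_2 = f(L/D)V²/2g = 2.282 m
Series → Q common, losses add: H = Σh = 3.568 m

H ≈ 3.57 m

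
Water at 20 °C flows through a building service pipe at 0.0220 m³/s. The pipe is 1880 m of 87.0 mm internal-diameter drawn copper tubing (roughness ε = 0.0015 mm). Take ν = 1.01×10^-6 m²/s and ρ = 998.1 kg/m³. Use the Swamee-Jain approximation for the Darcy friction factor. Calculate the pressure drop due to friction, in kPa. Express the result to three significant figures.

Δp ≈ 2130 kPa

V = 4Q/(πD²) = 4·0.0220/(π·0.0870²) = 3.701 m/s
Re = VD/ν = 3.701·0.0870/1.01×10^-6 = 3.19×10^5 → turbulent
ε/D = 0.0015/87.0 = 1.72×10^-5
Swamee-Jain: f = 0.01442
h_f = f(L/D)V²/(2g) = 0.01442·(1880/0.0870)·3.701²/(2·9.81) = 217.5 m
Δp = ρg·h_f = 998.1·9.81·217.5 = 2130 kPa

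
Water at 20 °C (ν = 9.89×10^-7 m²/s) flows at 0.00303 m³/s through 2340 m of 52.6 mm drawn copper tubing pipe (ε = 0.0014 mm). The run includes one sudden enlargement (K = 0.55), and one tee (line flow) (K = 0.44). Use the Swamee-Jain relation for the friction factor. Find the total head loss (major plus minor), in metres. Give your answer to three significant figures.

V = 4Q/(πD²) = 1.394 m/s; V²/2g = 0.09910 m
Re = 7.42×10^4, ε/D = 2.66×10^-5 → f = 0.01917 (Swamee-Jain)
Major: h_f = f(L/D)·V²/2g = 0.01917·44487·0.09910 = 84.51 m
Minor: ΣK = 0.990; h_m = ΣK·V²/2g = 0.09811 m
Total H_L = 84.51 + 0.09811 = 84.61 m

H_L ≈ 84.6 m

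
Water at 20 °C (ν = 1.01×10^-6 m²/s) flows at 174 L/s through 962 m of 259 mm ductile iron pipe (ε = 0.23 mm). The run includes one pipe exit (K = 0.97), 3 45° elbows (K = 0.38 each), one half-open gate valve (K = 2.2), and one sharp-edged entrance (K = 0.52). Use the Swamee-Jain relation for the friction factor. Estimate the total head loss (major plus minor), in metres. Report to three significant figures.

V = 4Q/(πD²) = 3.303 m/s; V²/2g = 0.5559 m
Re = 8.47×10^5, ε/D = 8.88×10^-4 → f = 0.01957 (Swamee-Jain)
Major: h_f = f(L/D)·V²/2g = 0.01957·3714·0.5559 = 40.41 m
Minor: ΣK = 4.83; h_m = ΣK·V²/2g = 2.685 m
Total H_L = 40.41 + 2.685 = 43.09 m

H_L ≈ 43.1 m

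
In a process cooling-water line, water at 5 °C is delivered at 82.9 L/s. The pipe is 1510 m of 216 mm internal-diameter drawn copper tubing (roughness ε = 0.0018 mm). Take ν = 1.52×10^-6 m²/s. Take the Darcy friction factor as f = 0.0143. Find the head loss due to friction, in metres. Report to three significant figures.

h_f ≈ 26.1 m

V = 4Q/(πD²) = 4·0.0829/(π·0.216²) = 2.262 m/s
h_f = f(L/D)V²/(2g) = 0.01430·(1510/0.216)·2.262²/(2·9.81) = 26.08 m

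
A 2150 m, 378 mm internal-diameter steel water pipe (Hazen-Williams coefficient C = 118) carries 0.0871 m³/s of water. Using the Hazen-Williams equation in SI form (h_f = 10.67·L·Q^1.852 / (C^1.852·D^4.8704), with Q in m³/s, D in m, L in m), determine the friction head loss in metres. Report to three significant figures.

h_f = 10.67·2150·0.0871^1.852 / (118^1.852·0.378^4.8704) = 4.151 m

h_f ≈ 4.15 m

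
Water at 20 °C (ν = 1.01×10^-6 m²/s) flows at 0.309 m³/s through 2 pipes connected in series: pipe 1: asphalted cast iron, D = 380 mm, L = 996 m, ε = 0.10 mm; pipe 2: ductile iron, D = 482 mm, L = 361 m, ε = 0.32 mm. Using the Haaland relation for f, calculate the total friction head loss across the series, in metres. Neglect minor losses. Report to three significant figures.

H ≈ 17.1 m

Pipe 1: V = 2.725 m/s, Re = 1.03×10^6, ε/D = 2.63×10^-4, f = 0.01524, h_1 = f(L/D)V²/2g = 15.11 m
Pipe 2: V = 1.693 m/s, Re = 8.08×10^5, ε/D = 6.64×10^-4, f = 0.01829, h_2 = f(L/D)V²/2g = 2.002 m
Series → Q common, losses add: H = Σh = 17.12 m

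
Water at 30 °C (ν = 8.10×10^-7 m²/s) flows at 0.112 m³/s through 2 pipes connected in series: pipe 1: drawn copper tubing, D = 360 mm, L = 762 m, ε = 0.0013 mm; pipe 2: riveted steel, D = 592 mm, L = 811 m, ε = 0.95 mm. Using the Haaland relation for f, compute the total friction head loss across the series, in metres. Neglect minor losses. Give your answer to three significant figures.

Pipe 1: V = 1.100 m/s, Re = 4.89×10^5, ε/D = 3.61×10^-6, f = 0.01315, h_1 = f(L/D)V²/2g = 1.718 m
Pipe 2: V = 0.4069 m/s, Re = 2.97×10^5, ε/D = 0.00160, f = 0.02277, h_2 = f(L/D)V²/2g = 0.2633 m
Series → Q common, losses add: H = Σh = 1.981 m

H ≈ 1.98 m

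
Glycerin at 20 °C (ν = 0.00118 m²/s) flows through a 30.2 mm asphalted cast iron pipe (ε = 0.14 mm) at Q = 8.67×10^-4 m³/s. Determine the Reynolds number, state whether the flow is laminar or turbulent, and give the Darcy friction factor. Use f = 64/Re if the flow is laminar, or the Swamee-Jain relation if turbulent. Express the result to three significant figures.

Re ≈ 31.0; laminar; f = 64/Re ≈ 2.07

V = 4Q/(πD²) = 1.210 m/s
Re = VD/ν = 1.210·0.0302/0.00118 = 31.0
Re < 2300 → laminar → f = 64/Re = 2.066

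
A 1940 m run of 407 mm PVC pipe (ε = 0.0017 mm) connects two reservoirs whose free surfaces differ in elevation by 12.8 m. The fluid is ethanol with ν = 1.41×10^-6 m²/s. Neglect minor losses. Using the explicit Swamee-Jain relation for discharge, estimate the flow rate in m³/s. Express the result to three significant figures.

Q ≈ 0.263 m³/s

Swamee-Jain (Type II): Q = -0.965·√(gD⁵h_f/L)·ln[ε/(3.7D) + √(3.17ν²L/(gD³h_f))]
√(gD⁵h_f/L) = √(9.81·0.407⁵·12.8/1940) = 0.02689
ε/(3.7D) = 1.13×10^-6; √(3.17ν²L/(gD³h_f)) = 3.80×10^-5
Q = -0.965·0.02689·ln(3.913×10^-5) = 0.2633 m³/s
Check: V = 2.02 m/s, Re = 5.84×10^5, f = 0.01281, h_f = 12.7 m ≈ 12.8 m ✓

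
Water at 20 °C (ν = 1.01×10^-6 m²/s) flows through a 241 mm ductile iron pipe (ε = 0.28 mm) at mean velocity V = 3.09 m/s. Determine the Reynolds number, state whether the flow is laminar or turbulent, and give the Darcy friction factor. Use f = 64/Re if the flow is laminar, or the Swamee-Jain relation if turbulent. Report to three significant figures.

Re ≈ 7.37×10^5; turbulent; f ≈ 0.0208

Re = VD/ν = 3.090·0.241/1.01×10^-6 = 7.37×10^5
Re > 4000 → turbulent; ε/D = 0.00116
Swamee-Jain: f = 0.02084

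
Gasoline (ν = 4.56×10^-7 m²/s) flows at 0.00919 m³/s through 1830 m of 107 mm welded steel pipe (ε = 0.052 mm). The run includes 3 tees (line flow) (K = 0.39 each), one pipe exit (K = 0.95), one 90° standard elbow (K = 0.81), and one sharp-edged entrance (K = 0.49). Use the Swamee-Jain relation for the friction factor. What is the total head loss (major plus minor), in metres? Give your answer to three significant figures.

H_L ≈ 17.1 m

V = 4Q/(πD²) = 1.022 m/s; V²/2g = 0.05324 m
Re = 2.40×10^5, ε/D = 4.86×10^-4 → f = 0.01856 (Swamee-Jain)
Major: h_f = f(L/D)·V²/2g = 0.01856·17103·0.05324 = 16.90 m
Minor: ΣK = 3.42; h_m = ΣK·V²/2g = 0.1821 m
Total H_L = 16.90 + 0.1821 = 17.09 m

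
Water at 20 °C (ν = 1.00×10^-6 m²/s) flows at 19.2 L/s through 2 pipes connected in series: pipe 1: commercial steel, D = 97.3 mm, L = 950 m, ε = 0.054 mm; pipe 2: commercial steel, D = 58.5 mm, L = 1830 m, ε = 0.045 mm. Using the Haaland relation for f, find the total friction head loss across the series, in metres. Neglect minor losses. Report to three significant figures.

H ≈ 1630 m

Pipe 1: V = 2.582 m/s, Re = 2.51×10^5, ε/D = 5.55×10^-4, f = 0.01860, h_1 = f(L/D)V²/2g = 61.71 m
Pipe 2: V = 7.143 m/s, Re = 4.18×10^5, ε/D = 7.69×10^-4, f = 0.01922, h_2 = f(L/D)V²/2g = 1564 m
Series → Q common, losses add: H = Σh = 1625 m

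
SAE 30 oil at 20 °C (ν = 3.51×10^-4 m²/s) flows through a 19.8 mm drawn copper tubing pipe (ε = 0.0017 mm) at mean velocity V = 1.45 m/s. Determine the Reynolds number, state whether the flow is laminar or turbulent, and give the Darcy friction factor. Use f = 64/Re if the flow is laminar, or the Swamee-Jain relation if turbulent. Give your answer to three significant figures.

Re ≈ 81.8; laminar; f = 64/Re ≈ 0.782

Re = VD/ν = 1.450·0.0198/3.51×10^-4 = 81.8
Re < 2300 → laminar → f = 64/Re = 0.7824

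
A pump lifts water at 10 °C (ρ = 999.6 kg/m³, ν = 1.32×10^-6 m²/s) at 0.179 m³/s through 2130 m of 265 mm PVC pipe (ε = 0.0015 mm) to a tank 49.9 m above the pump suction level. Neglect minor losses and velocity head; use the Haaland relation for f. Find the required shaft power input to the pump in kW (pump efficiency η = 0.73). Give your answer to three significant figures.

V = 4Q/(πD²) = 3.245 m/s; Re = 6.52×10^5; ε/D = 5.66×10^-6; f = 0.01254
h_f = f(L/D)V²/2g = 54.11 m
Total head H = z + h_f = 49.9 + 54.11 = 104.0 m
P_hyd = ρgQH = 999.6·9.81·0.179·104.0 = 182.6 kW
P_shaft = P_hyd/η = 182.6/0.73 = 250.1 kW

P_shaft ≈ 250 kW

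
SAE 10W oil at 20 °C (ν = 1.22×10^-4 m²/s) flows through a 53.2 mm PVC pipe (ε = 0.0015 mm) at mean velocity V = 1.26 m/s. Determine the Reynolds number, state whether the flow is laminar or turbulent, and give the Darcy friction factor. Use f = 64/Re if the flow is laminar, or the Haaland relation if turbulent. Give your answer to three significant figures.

Re ≈ 549; laminar; f = 64/Re ≈ 0.116

Re = VD/ν = 1.260·0.0532/1.22×10^-4 = 549
Re < 2300 → laminar → f = 64/Re = 0.1165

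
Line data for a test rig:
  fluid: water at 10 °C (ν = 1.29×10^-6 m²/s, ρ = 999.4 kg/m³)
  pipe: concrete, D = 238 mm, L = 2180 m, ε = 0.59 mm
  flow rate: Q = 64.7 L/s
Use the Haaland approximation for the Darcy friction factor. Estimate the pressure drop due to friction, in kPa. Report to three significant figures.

Δp ≈ 246 kPa

V = 4Q/(πD²) = 4·0.0647/(π·0.238²) = 1.454 m/s
Re = VD/ν = 1.454·0.238/1.29×10^-6 = 2.68×10^5 → turbulent
ε/D = 0.59/238 = 0.00248
Haaland: f = 0.02538
h_f = f(L/D)V²/(2g) = 0.02538·(2180/0.238)·1.454²/(2·9.81) = 25.06 m
Δp = ρg·h_f = 999.4·9.81·25.06 = 245.7 kPa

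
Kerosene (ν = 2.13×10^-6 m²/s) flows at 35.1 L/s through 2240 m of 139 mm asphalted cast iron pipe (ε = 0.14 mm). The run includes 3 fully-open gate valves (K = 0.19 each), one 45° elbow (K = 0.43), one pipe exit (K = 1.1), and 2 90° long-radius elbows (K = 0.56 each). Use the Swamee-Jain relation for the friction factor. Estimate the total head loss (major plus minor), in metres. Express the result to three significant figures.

V = 4Q/(πD²) = 2.313 m/s; V²/2g = 0.2727 m
Re = 1.51×10^5, ε/D = 0.00101 → f = 0.02162 (Swamee-Jain)
Major: h_f = f(L/D)·V²/2g = 0.02162·16115·0.2727 = 95.00 m
Minor: ΣK = 3.22; h_m = ΣK·V²/2g = 0.8781 m
Total H_L = 95.00 + 0.8781 = 95.88 m

H_L ≈ 95.9 m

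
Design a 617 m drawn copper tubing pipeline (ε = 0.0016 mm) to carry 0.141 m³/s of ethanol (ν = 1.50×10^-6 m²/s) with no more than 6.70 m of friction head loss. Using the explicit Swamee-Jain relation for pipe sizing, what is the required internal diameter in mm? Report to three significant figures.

Swamee-Jain (Type III): D = 0.66·[ε^1.25·(LQ²/(gh_f))^4.75 + ν·Q^9.4·(L/(gh_f))^5.2]^0.04
LQ²/(gh_f) = 0.1866; L/(gh_f) = 9.387
Term 1 = ε^1.25·(…)^4.75 = 1.96×10^-11; Term 2 = ν·Q^9.4·(…)^5.2 = 1.72×10^-9
D = 0.66·(1.96×10^-11 + 1.72×10^-9)^0.04 = 0.2946 m = 295 mm
Check: V = 2.07 m/s, Re = 4.06×10^5, f = 0.01367, h_f = 6.25 m ≈ 6.70 m ✓

D ≈ 295 mm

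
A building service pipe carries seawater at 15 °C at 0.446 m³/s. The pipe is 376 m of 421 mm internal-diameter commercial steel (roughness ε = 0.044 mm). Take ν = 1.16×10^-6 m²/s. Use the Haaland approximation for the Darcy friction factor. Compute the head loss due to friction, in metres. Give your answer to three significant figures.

h_f ≈ 6.19 m

V = 4Q/(πD²) = 4·0.446/(π·0.421²) = 3.204 m/s
Re = VD/ν = 3.204·0.421/1.16×10^-6 = 1.16×10^6 → turbulent
ε/D = 0.044/421 = 1.05×10^-4
Haaland: f = 0.01324
h_f = f(L/D)V²/(2g) = 0.01324·(376/0.421)·3.204²/(2·9.81) = 6.187 m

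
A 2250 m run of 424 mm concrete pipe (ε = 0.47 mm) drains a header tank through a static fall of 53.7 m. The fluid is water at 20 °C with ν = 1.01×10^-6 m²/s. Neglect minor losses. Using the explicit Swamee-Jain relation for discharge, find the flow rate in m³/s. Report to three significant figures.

Swamee-Jain (Type II): Q = -0.965·√(gD⁵h_f/L)·ln[ε/(3.7D) + √(3.17ν²L/(gD³h_f))]
√(gD⁵h_f/L) = √(9.81·0.424⁵·53.7/2250) = 0.05664
ε/(3.7D) = 3.00×10^-4; √(3.17ν²L/(gD³h_f)) = 1.35×10^-5
Q = -0.965·0.05664·ln(3.131×10^-4) = 0.4411 m³/s
Check: V = 3.12 m/s, Re = 1.31×10^6, f = 0.02043, h_f = 53.9 m ≈ 53.7 m ✓

Q ≈ 0.441 m³/s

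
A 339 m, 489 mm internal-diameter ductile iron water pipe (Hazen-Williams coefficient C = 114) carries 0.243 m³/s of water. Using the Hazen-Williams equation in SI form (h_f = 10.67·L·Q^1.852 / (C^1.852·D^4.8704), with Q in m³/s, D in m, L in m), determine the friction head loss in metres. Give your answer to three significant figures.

h_f ≈ 1.33 m

h_f = 10.67·339·0.243^1.852 / (114^1.852·0.489^4.8704) = 1.331 m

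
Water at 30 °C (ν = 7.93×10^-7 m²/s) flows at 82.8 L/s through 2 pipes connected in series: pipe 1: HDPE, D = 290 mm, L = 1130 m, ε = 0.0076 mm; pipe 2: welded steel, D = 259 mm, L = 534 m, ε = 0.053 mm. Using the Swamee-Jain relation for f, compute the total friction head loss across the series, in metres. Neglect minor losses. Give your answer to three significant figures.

Pipe 1: V = 1.254 m/s, Re = 4.58×10^5, ε/D = 2.62×10^-5, f = 0.01368, h_1 = f(L/D)V²/2g = 4.271 m
Pipe 2: V = 1.572 m/s, Re = 5.13×10^5, ε/D = 2.05×10^-4, f = 0.01552, h_2 = f(L/D)V²/2g = 4.028 m
Series → Q common, losses add: H = Σh = 8.299 m

H ≈ 8.30 m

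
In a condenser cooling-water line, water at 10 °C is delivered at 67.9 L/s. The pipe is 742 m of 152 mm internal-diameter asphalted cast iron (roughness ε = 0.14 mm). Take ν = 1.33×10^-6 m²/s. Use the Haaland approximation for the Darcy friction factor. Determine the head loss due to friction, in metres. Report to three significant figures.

V = 4Q/(πD²) = 4·0.0679/(π·0.152²) = 3.742 m/s
Re = VD/ν = 3.742·0.152/1.33×10^-6 = 4.28×10^5 → turbulent
ε/D = 0.14/152 = 9.21×10^-4
Haaland: f = 0.01993
h_f = f(L/D)V²/(2g) = 0.01993·(742/0.152)·3.742²/(2·9.81) = 69.43 m

h_f ≈ 69.4 m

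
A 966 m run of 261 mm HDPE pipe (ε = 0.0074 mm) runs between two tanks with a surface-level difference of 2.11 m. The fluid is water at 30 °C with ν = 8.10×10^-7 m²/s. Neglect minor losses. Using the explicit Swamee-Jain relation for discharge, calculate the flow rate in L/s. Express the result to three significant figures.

Q ≈ 46.3 L/s

Swamee-Jain (Type II): Q = -0.965·√(gD⁵h_f/L)·ln[ε/(3.7D) + √(3.17ν²L/(gD³h_f))]
√(gD⁵h_f/L) = √(9.81·0.261⁵·2.11/966) = 0.005094
ε/(3.7D) = 7.66×10^-6; √(3.17ν²L/(gD³h_f)) = 7.39×10^-5
Q = -0.965·0.005094·ln(8.155×10^-5) = 0.04628 m³/s
Check: V = 0.865 m/s, Re = 2.79×10^5, f = 0.01489, h_f = 2.10 m ≈ 2.11 m ✓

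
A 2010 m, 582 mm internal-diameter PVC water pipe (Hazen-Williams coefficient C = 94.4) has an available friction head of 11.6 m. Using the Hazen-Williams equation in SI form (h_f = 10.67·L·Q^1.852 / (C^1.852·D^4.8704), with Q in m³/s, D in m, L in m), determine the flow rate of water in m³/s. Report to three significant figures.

Q ≈ 0.392 m³/s

Rearranging: Q = [h_f·C^1.852·D^4.8704 / (10.67·L)]^(1/1.852)
Q = [11.6·94.4^1.852·0.582^4.8704 / (10.67·2010)]^0.540 = 0.3915 m³/s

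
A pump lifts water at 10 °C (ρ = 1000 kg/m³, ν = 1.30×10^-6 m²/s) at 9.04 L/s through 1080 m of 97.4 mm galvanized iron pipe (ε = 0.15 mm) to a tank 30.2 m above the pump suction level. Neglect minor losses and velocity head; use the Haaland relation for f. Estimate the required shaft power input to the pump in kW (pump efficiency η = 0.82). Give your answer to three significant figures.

P_shaft ≈ 5.41 kW

V = 4Q/(πD²) = 1.213 m/s; Re = 9.09×10^4; ε/D = 0.00154; f = 0.02385
h_f = f(L/D)V²/2g = 19.84 m
Total head H = z + h_f = 30.2 + 19.84 = 50.04 m
P_hyd = ρgQH = 1000·9.81·0.00904·50.04 = 4.438 kW
P_shaft = P_hyd/η = 4.438/0.82 = 5.412 kW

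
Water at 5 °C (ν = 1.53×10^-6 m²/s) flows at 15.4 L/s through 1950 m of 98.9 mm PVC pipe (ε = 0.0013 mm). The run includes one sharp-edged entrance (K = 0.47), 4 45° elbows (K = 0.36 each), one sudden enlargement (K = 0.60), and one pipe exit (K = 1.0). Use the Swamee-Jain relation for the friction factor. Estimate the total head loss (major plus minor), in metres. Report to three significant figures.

V = 4Q/(πD²) = 2.005 m/s; V²/2g = 0.2048 m
Re = 1.30×10^5, ε/D = 1.31×10^-5 → f = 0.01703 (Swamee-Jain)
Major: h_f = f(L/D)·V²/2g = 0.01703·19717·0.2048 = 68.76 m
Minor: ΣK = 3.51; h_m = ΣK·V²/2g = 0.7189 m
Total H_L = 68.76 + 0.7189 = 69.48 m

H_L ≈ 69.5 m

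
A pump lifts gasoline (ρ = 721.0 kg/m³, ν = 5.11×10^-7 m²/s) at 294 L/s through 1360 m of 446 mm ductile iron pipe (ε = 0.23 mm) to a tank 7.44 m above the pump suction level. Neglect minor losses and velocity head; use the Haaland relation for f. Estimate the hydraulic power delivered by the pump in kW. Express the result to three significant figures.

V = 4Q/(πD²) = 1.882 m/s; Re = 1.64×10^6; ε/D = 5.16×10^-4; f = 0.01712
h_f = f(L/D)V²/2g = 9.420 m
Total head H = z + h_f = 7.44 + 9.420 = 16.86 m
P_hyd = ρgQH = 721.0·9.81·0.294·16.86 = 35.06 kW

P_hyd ≈ 35.1 kW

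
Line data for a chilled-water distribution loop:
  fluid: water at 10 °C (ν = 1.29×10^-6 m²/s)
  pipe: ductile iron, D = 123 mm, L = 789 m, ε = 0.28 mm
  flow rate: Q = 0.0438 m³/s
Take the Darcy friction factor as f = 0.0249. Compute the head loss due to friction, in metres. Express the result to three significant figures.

V = 4Q/(πD²) = 4·0.0438/(π·0.123²) = 3.686 m/s
h_f = f(L/D)V²/(2g) = 0.02490·(789/0.123)·3.686²/(2·9.81) = 110.6 m

h_f ≈ 111 m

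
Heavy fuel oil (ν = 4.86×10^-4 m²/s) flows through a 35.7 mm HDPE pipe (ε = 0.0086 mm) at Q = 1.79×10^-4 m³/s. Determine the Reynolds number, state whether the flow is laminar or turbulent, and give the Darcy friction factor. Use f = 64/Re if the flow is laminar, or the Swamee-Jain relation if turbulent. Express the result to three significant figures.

Re ≈ 13.1; laminar; f = 64/Re ≈ 4.87

V = 4Q/(πD²) = 0.1788 m/s
Re = VD/ν = 0.1788·0.0357/4.86×10^-4 = 13.1
Re < 2300 → laminar → f = 64/Re = 4.872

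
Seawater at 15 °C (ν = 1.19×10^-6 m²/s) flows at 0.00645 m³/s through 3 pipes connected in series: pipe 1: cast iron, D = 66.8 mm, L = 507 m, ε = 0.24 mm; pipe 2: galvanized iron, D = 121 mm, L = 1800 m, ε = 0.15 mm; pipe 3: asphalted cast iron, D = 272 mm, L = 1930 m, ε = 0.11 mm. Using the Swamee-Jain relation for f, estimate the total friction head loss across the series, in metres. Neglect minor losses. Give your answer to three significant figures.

Pipe 1: V = 1.840 m/s, Re = 1.03×10^5, ε/D = 0.00359, f = 0.02892, h_1 = f(L/D)V²/2g = 37.89 m
Pipe 2: V = 0.5609 m/s, Re = 5.70×10^4, ε/D = 0.00124, f = 0.02447, h_2 = f(L/D)V²/2g = 5.836 m
Pipe 3: V = 0.1110 m/s, Re = 2.54×10^4, ε/D = 4.04×10^-4, f = 0.02544, h_3 = f(L/D)V²/2g = 0.1134 m
Series → Q common, losses add: H = Σh = 43.84 m

H ≈ 43.8 m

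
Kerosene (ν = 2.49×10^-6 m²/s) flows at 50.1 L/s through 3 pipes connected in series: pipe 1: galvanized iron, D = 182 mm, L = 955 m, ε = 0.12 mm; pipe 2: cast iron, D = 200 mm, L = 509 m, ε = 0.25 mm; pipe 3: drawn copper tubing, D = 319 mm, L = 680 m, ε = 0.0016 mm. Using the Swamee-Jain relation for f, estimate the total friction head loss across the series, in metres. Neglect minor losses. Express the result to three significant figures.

H ≈ 28.5 m

Pipe 1: V = 1.926 m/s, Re = 1.41×10^5, ε/D = 6.59×10^-4, f = 0.02033, h_1 = f(L/D)V²/2g = 20.17 m
Pipe 2: V = 1.595 m/s, Re = 1.28×10^5, ε/D = 0.00125, f = 0.02274, h_2 = f(L/D)V²/2g = 7.500 m
Pipe 3: V = 0.6269 m/s, Re = 8.03×10^4, ε/D = 5.02×10^-6, f = 0.01874, h_3 = f(L/D)V²/2g = 0.7999 m
Series → Q common, losses add: H = Σh = 28.47 m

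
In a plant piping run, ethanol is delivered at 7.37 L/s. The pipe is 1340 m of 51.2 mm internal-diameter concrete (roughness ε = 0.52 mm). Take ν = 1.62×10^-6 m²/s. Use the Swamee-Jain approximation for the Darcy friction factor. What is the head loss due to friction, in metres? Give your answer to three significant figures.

h_f ≈ 664 m

V = 4Q/(πD²) = 4·0.00737/(π·0.0512²) = 3.580 m/s
Re = VD/ν = 3.580·0.0512/1.62×10^-6 = 1.13×10^5 → turbulent
ε/D = 0.52/51.2 = 0.0102
Swamee-Jain: f = 0.03886
h_f = f(L/D)V²/(2g) = 0.03886·(1340/0.0512)·3.580²/(2·9.81) = 664.2 m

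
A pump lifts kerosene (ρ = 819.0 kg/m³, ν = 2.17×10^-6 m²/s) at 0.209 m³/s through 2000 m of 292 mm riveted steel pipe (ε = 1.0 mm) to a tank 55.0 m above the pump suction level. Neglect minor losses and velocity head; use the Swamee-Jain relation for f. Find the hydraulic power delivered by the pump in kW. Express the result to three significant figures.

P_hyd ≈ 250 kW

V = 4Q/(πD²) = 3.121 m/s; Re = 4.20×10^5; ε/D = 0.00342; f = 0.02758
h_f = f(L/D)V²/2g = 93.78 m
Total head H = z + h_f = 55.0 + 93.78 = 148.8 m
P_hyd = ρgQH = 819.0·9.81·0.209·148.8 = 249.8 kW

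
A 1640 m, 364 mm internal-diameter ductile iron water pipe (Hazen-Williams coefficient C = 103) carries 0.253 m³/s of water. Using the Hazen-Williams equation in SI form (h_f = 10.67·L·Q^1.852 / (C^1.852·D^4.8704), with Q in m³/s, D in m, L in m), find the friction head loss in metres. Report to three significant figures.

h_f ≈ 35.3 m

h_f = 10.67·1640·0.253^1.852 / (103^1.852·0.364^4.8704) = 35.27 m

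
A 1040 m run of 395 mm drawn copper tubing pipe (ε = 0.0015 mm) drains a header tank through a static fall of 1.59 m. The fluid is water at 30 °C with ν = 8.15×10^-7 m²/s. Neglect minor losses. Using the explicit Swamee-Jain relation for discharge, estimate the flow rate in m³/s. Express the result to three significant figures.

Swamee-Jain (Type II): Q = -0.965·√(gD⁵h_f/L)·ln[ε/(3.7D) + √(3.17ν²L/(gD³h_f))]
√(gD⁵h_f/L) = √(9.81·0.395⁵·1.59/1040) = 0.01201
ε/(3.7D) = 1.03×10^-6; √(3.17ν²L/(gD³h_f)) = 4.77×10^-5
Q = -0.965·0.01201·ln(4.875×10^-5) = 0.1151 m³/s
Check: V = 0.939 m/s, Re = 4.55×10^5, f = 0.01337, h_f = 1.58 m ≈ 1.59 m ✓

Q ≈ 0.115 m³/s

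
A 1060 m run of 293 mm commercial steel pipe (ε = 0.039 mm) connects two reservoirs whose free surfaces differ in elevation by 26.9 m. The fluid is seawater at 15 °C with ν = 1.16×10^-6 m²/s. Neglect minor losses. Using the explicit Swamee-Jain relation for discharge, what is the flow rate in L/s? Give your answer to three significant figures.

Q ≈ 217 L/s

Swamee-Jain (Type II): Q = -0.965·√(gD⁵h_f/L)·ln[ε/(3.7D) + √(3.17ν²L/(gD³h_f))]
√(gD⁵h_f/L) = √(9.81·0.293⁵·26.9/1060) = 0.02319
ε/(3.7D) = 3.60×10^-5; √(3.17ν²L/(gD³h_f)) = 2.61×10^-5
Q = -0.965·0.02319·ln(6.207×10^-5) = 0.2167 m³/s
Check: V = 3.21 m/s, Re = 8.12×10^5, f = 0.01419, h_f = 27.0 m ≈ 26.9 m ✓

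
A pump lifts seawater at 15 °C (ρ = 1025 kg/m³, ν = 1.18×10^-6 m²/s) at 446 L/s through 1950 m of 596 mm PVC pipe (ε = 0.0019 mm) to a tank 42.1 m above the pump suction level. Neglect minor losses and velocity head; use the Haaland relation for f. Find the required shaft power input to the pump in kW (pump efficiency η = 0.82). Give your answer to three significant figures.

P_shaft ≈ 258 kW

V = 4Q/(πD²) = 1.599 m/s; Re = 8.07×10^5; ε/D = 3.19×10^-6; f = 0.01206
h_f = f(L/D)V²/2g = 5.140 m
Total head H = z + h_f = 42.1 + 5.140 = 47.24 m
P_hyd = ρgQH = 1025·9.81·0.446·47.24 = 211.9 kW
P_shaft = P_hyd/η = 211.9/0.82 = 258.4 kW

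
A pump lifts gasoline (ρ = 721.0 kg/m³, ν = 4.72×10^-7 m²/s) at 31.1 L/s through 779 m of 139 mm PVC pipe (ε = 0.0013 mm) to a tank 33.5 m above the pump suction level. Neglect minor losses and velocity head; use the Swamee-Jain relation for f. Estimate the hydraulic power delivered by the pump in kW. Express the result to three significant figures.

V = 4Q/(πD²) = 2.049 m/s; Re = 6.04×10^5; ε/D = 9.35×10^-6; f = 0.01283
h_f = f(L/D)V²/2g = 15.39 m
Total head H = z + h_f = 33.5 + 15.39 = 48.89 m
P_hyd = ρgQH = 721.0·9.81·0.0311·48.89 = 10.76 kW

P_hyd ≈ 10.8 kW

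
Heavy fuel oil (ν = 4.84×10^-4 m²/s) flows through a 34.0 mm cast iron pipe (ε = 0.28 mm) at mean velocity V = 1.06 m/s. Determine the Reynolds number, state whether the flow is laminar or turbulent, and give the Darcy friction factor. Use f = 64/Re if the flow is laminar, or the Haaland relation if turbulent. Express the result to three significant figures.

Re ≈ 74.5; laminar; f = 64/Re ≈ 0.859

Re = VD/ν = 1.060·0.0340/4.84×10^-4 = 74.5
Re < 2300 → laminar → f = 64/Re = 0.8595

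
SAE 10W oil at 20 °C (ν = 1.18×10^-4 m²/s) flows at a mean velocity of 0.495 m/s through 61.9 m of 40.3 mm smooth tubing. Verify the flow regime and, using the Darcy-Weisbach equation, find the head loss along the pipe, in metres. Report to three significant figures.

h_f ≈ 7.26 m

Re = VD/ν = 0.495·0.04030/1.18×10^-4 = 169 → laminar (Re < 2300)
f = 64/Re = 0.3786
h_f = f(L/D)V²/(2g) = 0.3786·(61.9/0.04030)·0.495²/(2·9.81) = 7.262 m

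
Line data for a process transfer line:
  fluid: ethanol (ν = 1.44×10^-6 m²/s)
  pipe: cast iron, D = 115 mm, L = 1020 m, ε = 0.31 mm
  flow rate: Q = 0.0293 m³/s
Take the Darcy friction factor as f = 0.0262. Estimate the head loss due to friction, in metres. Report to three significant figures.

V = 4Q/(πD²) = 4·0.0293/(π·0.115²) = 2.821 m/s
h_f = f(L/D)V²/(2g) = 0.02620·(1020/0.115)·2.821²/(2·9.81) = 94.25 m

h_f ≈ 94.2 m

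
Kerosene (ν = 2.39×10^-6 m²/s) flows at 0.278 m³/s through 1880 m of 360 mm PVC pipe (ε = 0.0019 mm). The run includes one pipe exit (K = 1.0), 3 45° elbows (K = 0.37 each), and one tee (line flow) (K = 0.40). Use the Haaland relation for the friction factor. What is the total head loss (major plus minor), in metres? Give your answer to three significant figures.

H_L ≈ 27.9 m

V = 4Q/(πD²) = 2.731 m/s; V²/2g = 0.3802 m
Re = 4.11×10^5, ε/D = 5.28×10^-6 → f = 0.01358 (Haaland)
Major: h_f = f(L/D)·V²/2g = 0.01358·5222·0.3802 = 26.97 m
Minor: ΣK = 2.51; h_m = ΣK·V²/2g = 0.9543 m
Total H_L = 26.97 + 0.9543 = 27.92 m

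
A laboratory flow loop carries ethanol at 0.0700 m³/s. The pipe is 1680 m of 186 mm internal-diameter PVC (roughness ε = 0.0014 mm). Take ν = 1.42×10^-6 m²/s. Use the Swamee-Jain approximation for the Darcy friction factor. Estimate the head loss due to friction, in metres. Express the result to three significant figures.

V = 4Q/(πD²) = 4·0.0700/(π·0.186²) = 2.576 m/s
Re = VD/ν = 2.576·0.186/1.42×10^-6 = 3.37×10^5 → turbulent
ε/D = 0.0014/186 = 7.53×10^-6
Swamee-Jain: f = 0.01416
h_f = f(L/D)V²/(2g) = 0.01416·(1680/0.186)·2.576²/(2·9.81) = 43.26 m

h_f ≈ 43.3 m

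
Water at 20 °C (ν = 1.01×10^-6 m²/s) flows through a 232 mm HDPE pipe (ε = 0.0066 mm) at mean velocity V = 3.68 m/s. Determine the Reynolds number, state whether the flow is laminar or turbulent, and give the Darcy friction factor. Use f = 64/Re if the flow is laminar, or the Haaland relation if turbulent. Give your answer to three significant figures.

Re = VD/ν = 3.680·0.232/1.01×10^-6 = 8.45×10^5
Re > 4000 → turbulent; ε/D = 2.84×10^-5
Haaland: f = 0.01240

Re ≈ 8.45×10^5; turbulent; f ≈ 0.0124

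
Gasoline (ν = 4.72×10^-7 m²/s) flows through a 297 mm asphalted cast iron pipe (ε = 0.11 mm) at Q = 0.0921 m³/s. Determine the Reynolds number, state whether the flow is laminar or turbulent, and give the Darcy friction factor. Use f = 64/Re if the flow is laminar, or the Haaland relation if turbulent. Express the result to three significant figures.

Re ≈ 8.37×10^5; turbulent; f ≈ 0.0163

V = 4Q/(πD²) = 1.329 m/s
Re = VD/ν = 1.329·0.297/4.72×10^-7 = 8.37×10^5
Re > 4000 → turbulent; ε/D = 3.70×10^-4
Haaland: f = 0.01631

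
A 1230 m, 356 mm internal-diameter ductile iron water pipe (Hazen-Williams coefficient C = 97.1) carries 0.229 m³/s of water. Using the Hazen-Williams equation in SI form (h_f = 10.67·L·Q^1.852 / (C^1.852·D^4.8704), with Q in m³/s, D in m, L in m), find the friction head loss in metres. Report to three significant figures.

h_f = 10.67·1230·0.229^1.852 / (97.1^1.852·0.356^4.8704) = 27.34 m

h_f ≈ 27.3 m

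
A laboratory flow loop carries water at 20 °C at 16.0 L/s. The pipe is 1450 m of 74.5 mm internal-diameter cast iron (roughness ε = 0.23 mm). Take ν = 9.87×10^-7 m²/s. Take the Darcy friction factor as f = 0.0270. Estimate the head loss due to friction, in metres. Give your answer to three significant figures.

h_f ≈ 361 m

V = 4Q/(πD²) = 4·0.0160/(π·0.0745²) = 3.670 m/s
h_f = f(L/D)V²/(2g) = 0.02700·(1450/0.0745)·3.670²/(2·9.81) = 360.8 m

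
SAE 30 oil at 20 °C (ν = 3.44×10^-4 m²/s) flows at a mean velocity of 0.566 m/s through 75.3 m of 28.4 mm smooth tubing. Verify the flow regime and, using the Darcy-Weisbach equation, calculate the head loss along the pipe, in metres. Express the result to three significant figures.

Re = VD/ν = 0.566·0.02840/3.44×10^-4 = 46.7 → laminar (Re < 2300)
f = 64/Re = 1.370
h_f = f(L/D)V²/(2g) = 1.370·(75.3/0.02840)·0.566²/(2·9.81) = 59.29 m

h_f ≈ 59.3 m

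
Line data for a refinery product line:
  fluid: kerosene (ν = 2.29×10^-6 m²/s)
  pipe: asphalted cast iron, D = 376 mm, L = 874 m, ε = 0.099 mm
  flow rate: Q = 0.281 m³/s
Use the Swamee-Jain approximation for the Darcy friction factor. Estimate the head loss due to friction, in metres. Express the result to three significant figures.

V = 4Q/(πD²) = 4·0.281/(π·0.376²) = 2.531 m/s
Re = VD/ν = 2.531·0.376/2.29×10^-6 = 4.16×10^5 → turbulent
ε/D = 0.099/376 = 2.63×10^-4
Swamee-Jain: f = 0.01631
h_f = f(L/D)V²/(2g) = 0.01631·(874/0.376)·2.531²/(2·9.81) = 12.37 m

h_f ≈ 12.4 m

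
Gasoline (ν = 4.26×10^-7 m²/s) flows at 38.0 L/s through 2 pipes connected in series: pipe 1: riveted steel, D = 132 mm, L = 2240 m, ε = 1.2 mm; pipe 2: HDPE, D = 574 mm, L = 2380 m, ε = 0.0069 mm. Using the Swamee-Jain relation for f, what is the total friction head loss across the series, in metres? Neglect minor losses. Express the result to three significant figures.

Pipe 1: V = 2.777 m/s, Re = 8.60×10^5, ε/D = 0.00909, f = 0.03684, h_1 = f(L/D)V²/2g = 245.7 m
Pipe 2: V = 0.1468 m/s, Re = 1.98×10^5, ε/D = 1.20×10^-5, f = 0.01567, h_2 = f(L/D)V²/2g = 0.07143 m
Series → Q common, losses add: H = Σh = 245.8 m

H ≈ 246 m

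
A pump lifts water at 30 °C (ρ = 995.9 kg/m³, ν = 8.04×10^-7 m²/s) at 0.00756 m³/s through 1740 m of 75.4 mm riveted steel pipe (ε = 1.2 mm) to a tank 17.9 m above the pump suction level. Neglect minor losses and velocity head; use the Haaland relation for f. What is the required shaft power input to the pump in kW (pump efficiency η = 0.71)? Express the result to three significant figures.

V = 4Q/(πD²) = 1.693 m/s; Re = 1.59×10^5; ε/D = 0.0159; f = 0.04500
h_f = f(L/D)V²/2g = 151.7 m
Total head H = z + h_f = 17.9 + 151.7 = 169.6 m
P_hyd = ρgQH = 995.9·9.81·0.00756·169.6 = 12.53 kW
P_shaft = P_hyd/η = 12.53/0.71 = 17.65 kW

P_shaft ≈ 17.6 kW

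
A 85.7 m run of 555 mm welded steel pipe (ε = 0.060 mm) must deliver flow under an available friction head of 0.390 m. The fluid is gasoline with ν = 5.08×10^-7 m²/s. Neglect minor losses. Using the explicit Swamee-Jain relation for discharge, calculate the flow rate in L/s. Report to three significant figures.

Q ≈ 474 L/s

Swamee-Jain (Type II): Q = -0.965·√(gD⁵h_f/L)·ln[ε/(3.7D) + √(3.17ν²L/(gD³h_f))]
√(gD⁵h_f/L) = √(9.81·0.555⁵·0.390/85.7) = 0.04849
ε/(3.7D) = 2.92×10^-5; √(3.17ν²L/(gD³h_f)) = 1.04×10^-5
Q = -0.965·0.04849·ln(3.957×10^-5) = 0.4743 m³/s
Check: V = 1.96 m/s, Re = 2.14×10^6, f = 0.01297, h_f = 0.392 m ≈ 0.390 m ✓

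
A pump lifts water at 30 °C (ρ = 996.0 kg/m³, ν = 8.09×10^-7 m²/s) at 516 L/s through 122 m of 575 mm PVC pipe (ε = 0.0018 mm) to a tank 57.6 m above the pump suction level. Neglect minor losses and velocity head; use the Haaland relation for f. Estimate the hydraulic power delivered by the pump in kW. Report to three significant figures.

P_hyd ≈ 293 kW

V = 4Q/(πD²) = 1.987 m/s; Re = 1.41×10^6; ε/D = 3.13×10^-6; f = 0.01101
h_f = f(L/D)V²/2g = 0.4700 m
Total head H = z + h_f = 57.6 + 0.4700 = 58.07 m
P_hyd = ρgQH = 996.0·9.81·0.516·58.07 = 292.8 kW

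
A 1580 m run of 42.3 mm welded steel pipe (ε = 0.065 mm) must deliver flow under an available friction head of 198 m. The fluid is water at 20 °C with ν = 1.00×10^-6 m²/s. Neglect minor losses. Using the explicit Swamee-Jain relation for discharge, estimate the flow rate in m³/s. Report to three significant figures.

Swamee-Jain (Type II): Q = -0.965·√(gD⁵h_f/L)·ln[ε/(3.7D) + √(3.17ν²L/(gD³h_f))]
√(gD⁵h_f/L) = √(9.81·0.0423⁵·198/1580) = 4.080×10^-4
ε/(3.7D) = 4.15×10^-4; √(3.17ν²L/(gD³h_f)) = 1.85×10^-4
Q = -0.965·4.080×10^-4·ln(5.999×10^-4) = 0.002921 m³/s
Check: V = 2.08 m/s, Re = 8.79×10^4, f = 0.02429, h_f = 200 m ≈ 198 m ✓

Q ≈ 0.00292 m³/s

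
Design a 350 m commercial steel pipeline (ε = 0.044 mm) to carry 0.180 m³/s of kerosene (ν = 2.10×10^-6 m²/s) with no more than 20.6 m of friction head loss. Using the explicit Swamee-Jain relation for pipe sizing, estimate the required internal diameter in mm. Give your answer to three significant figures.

D ≈ 237 mm

Swamee-Jain (Type III): D = 0.66·[ε^1.25·(LQ²/(gh_f))^4.75 + ν·Q^9.4·(L/(gh_f))^5.2]^0.04
LQ²/(gh_f) = 0.05611; L/(gh_f) = 1.732
Term 1 = ε^1.25·(…)^4.75 = 4.10×10^-12; Term 2 = ν·Q^9.4·(…)^5.2 = 3.65×10^-12
D = 0.66·(4.10×10^-12 + 3.65×10^-12)^0.04 = 0.2372 m = 237 mm
Check: V = 4.07 m/s, Re = 4.60×10^5, f = 0.01549, h_f = 19.3 m ≈ 20.6 m ✓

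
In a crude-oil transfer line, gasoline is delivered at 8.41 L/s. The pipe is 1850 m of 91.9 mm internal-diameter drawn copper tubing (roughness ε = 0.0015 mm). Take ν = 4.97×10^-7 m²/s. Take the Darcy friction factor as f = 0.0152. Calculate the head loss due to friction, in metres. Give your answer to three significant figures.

V = 4Q/(πD²) = 4·0.00841/(π·0.0919²) = 1.268 m/s
h_f = f(L/D)V²/(2g) = 0.01520·(1850/0.0919)·1.268²/(2·9.81) = 25.07 m

h_f ≈ 25.1 m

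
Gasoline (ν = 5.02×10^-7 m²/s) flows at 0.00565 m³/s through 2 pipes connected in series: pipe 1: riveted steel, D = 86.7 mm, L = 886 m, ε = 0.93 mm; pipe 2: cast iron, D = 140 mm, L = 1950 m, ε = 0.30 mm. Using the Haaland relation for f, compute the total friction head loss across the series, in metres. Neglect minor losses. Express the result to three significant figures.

Pipe 1: V = 0.9570 m/s, Re = 1.65×10^5, ε/D = 0.0107, f = 0.03922, h_1 = f(L/D)V²/2g = 18.71 m
Pipe 2: V = 0.3670 m/s, Re = 1.02×10^5, ε/D = 0.00214, f = 0.02532, h_2 = f(L/D)V²/2g = 2.421 m
Series → Q common, losses add: H = Σh = 21.13 m

H ≈ 21.1 m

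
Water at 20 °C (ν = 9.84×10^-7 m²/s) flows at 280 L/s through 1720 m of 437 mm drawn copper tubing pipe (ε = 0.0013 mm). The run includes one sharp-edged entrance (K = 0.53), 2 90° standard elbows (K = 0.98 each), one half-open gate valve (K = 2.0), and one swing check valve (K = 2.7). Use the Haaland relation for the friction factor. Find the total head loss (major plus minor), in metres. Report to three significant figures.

V = 4Q/(πD²) = 1.867 m/s; V²/2g = 0.1776 m
Re = 8.29×10^5, ε/D = 2.97×10^-6 → f = 0.01200 (Haaland)
Major: h_f = f(L/D)·V²/2g = 0.01200·3936·0.1776 = 8.392 m
Minor: ΣK = 7.19; h_m = ΣK·V²/2g = 1.277 m
Total H_L = 8.392 + 1.277 = 9.669 m

H_L ≈ 9.67 m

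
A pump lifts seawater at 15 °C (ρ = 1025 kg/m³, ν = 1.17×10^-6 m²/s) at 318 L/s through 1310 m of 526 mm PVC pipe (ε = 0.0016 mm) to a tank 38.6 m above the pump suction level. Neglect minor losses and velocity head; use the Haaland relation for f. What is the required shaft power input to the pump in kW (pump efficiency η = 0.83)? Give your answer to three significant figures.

V = 4Q/(πD²) = 1.463 m/s; Re = 6.58×10^5; ε/D = 3.04×10^-6; f = 0.01248
h_f = f(L/D)V²/2g = 3.394 m
Total head H = z + h_f = 38.6 + 3.394 = 41.99 m
P_hyd = ρgQH = 1025·9.81·0.318·41.99 = 134.3 kW
P_shaft = P_hyd/η = 134.3/0.83 = 161.8 kW

P_shaft ≈ 162 kW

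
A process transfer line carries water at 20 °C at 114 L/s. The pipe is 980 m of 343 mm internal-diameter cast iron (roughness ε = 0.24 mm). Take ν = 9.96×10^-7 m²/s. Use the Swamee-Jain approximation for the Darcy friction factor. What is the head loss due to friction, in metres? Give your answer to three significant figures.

h_f ≈ 4.22 m

V = 4Q/(πD²) = 4·0.114/(π·0.343²) = 1.234 m/s
Re = VD/ν = 1.234·0.343/9.96×10^-7 = 4.25×10^5 → turbulent
ε/D = 0.24/343 = 7.00×10^-4
Swamee-Jain: f = 0.01905
h_f = f(L/D)V²/(2g) = 0.01905·(980/0.343)·1.234²/(2·9.81) = 4.223 m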